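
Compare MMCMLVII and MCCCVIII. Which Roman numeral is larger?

MMCMLVII = 2957
MCCCVIII = 1308
2957 is larger

MMCMLVII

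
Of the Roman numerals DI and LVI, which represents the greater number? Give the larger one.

DI = 501
LVI = 56
501 is larger

DI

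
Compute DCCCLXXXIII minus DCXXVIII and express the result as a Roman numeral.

DCCCLXXXIII = 883
DCXXVIII = 628
883 - 628 = 255

CCLV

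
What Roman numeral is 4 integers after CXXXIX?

CXXXIX = 139
139 + 4 = 143

CXLIII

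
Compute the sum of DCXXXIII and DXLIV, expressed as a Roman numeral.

DCXXXIII = 633
DXLIV = 544
633 + 544 = 1177

MCLXXVII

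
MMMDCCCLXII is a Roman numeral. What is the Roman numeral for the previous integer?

MMMDCCCLXII = 3862, so the previous integer is 3862 - 1 = 3861

MMMDCCCLXI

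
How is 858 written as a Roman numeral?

Convert 858 to Roman numerals:
  858 contains 1×500 (D)
  358 contains 3×100 (CCC)
  58 contains 1×50 (L)
  8 contains 1×5 (V)
  3 contains 3×1 (III)

DCCCLVIII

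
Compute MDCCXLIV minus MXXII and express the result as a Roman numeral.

MDCCXLIV = 1744
MXXII = 1022
1744 - 1022 = 722

DCCXXII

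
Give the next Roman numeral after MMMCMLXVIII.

MMMCMLXVIII = 3968, so the next integer is 3968 + 1 = 3969

MMMCMLXIX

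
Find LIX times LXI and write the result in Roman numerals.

LIX = 59
LXI = 61
59 × 61 = 3599

MMMDXCIX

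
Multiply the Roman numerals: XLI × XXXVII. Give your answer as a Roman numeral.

XLI = 41
XXXVII = 37
41 × 37 = 1517

MDXVII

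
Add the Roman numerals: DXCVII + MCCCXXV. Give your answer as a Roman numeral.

DXCVII = 597
MCCCXXV = 1325
597 + 1325 = 1922

MCMXXII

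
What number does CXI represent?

CXI: C=100, X=10, I=1
100 + 10 + 1 = 111

111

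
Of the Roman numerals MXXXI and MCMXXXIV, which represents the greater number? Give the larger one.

MXXXI = 1031
MCMXXXIV = 1934
1934 is larger

MCMXXXIV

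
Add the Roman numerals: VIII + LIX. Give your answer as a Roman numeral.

VIII = 8
LIX = 59
8 + 59 = 67

LXVII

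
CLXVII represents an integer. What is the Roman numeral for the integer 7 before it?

CLXVII = 167
167 - 7 = 160

CLX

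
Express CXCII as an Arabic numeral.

CXCII: C=100, XC=90, I=1, I=1
100 + 90 + 1 + 1 = 192

192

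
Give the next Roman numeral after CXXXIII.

CXXXIII = 133; next is 134

CXXXIV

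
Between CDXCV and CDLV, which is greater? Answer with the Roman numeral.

CDXCV = 495
CDLV = 455
495 is larger

CDXCV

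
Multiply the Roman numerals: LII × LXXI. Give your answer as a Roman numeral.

LII = 52
LXXI = 71
52 × 71 = 3692

MMMDCXCII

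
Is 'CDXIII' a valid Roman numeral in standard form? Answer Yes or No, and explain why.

'CDXIII': Check the rules: uses only the symbols I, V, X, L, C, D, M; no symbol is repeated more than three times in a row; V, L and D each appear at most once; the only place a smaller symbol precedes a larger one is the allowed subtractive pair CD, the symbol right after such a pair (if any) is smaller than the pair's first symbol, and otherwise the values never increase from left to right. Value: CD (400) + X (10) + I (1) + I (1) + I (1) = 413. So it is a valid standard Roman numeral.

Yes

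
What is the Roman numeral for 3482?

Convert 3482 to Roman numerals:
  3482 contains 3×1000 (MMM)
  482 contains 1×400 (CD)
  82 contains 1×50 (L)
  32 contains 3×10 (XXX)
  2 contains 2×1 (II)

MMMCDLXXXII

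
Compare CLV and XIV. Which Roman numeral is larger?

CLV = 155
XIV = 14
155 is larger

CLV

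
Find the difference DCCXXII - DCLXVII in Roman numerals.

DCCXXII = 722
DCLXVII = 667
722 - 667 = 55

LV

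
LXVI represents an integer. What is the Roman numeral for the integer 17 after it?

LXVI = 66
66 + 17 = 83

LXXXIII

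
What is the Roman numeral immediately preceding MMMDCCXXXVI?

MMMDCCXXXVI = 3736; previous is 3735

MMMDCCXXXV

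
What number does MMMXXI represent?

MMMXXI: M=1000, M=1000, M=1000, X=10, X=10, I=1
1000 + 1000 + 1000 + 10 + 10 + 1 = 3021

3021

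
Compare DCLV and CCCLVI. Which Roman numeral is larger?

DCLV = 655
CCCLVI = 356
655 is larger

DCLV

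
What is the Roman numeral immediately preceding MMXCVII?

MMXCVII = 2097; previous is 2096

MMXCVI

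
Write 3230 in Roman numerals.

Convert 3230 to Roman numerals:
  3230 contains 3×1000 (MMM)
  230 contains 2×100 (CC)
  30 contains 3×10 (XXX)

MMMCCXXX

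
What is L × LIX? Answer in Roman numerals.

L = 50
LIX = 59
50 × 59 = 2950

MMCML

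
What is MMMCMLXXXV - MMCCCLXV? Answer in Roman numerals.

MMMCMLXXXV = 3985
MMCCCLXV = 2365
3985 - 2365 = 1620

MDCXX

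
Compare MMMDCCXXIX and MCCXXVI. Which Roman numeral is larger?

MMMDCCXXIX = 3729
MCCXXVI = 1226
3729 is larger

MMMDCCXXIX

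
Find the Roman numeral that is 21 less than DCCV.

DCCV = 705
705 - 21 = 684

DCLXXXIV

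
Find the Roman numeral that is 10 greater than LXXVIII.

LXXVIII = 78
78 + 10 = 88

LXXXVIII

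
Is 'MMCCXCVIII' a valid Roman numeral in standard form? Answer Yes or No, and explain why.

'MMCCXCVIII': Check the rules: uses only the symbols I, V, X, L, C, D, M; no symbol is repeated more than three times in a row; V, L and D each appear at most once; the only place a smaller symbol precedes a larger one is the allowed subtractive pair XC, the symbol right after such a pair (if any) is smaller than the pair's first symbol, and otherwise the values never increase from left to right. Value: M (1000) + M (1000) + C (100) + C (100) + XC (90) + V (5) + I (1) + I (1) + I (1) = 2298. So it is a valid standard Roman numeral.

Yes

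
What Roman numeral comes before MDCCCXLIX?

MDCCCXLIX = 1849; previous is 1848

MDCCCXLVIII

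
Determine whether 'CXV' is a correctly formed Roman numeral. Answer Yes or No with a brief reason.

'CXV': Check the rules: uses only the symbols I, V, X, L, C, D, M; no symbol is repeated more than three times in a row; V, L and D each appear at most once; no smaller symbol precedes a larger one (values never increase from left to right). Value: C (100) + X (10) + V (5) = 115. So it is a valid standard Roman numeral.

Yes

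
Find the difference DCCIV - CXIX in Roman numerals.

DCCIV = 704
CXIX = 119
704 - 119 = 585

DLXXXV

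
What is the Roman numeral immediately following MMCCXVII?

MMCCXVII = 2217, so the next integer is 2217 + 1 = 2218

MMCCXVIII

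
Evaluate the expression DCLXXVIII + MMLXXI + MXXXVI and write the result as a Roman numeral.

DCLXXVIII = 678, MMLXXI = 2071, MXXXVI = 1036
678 + 2071 = 2749
2749 + 1036 = 3785

MMMDCCLXXXV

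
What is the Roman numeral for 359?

Convert 359 to Roman numerals:
  359 contains 3×100 (CCC)
  59 contains 1×50 (L)
  9 contains 1×9 (IX)

CCCLIX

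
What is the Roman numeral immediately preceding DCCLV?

DCCLV = 755, so the previous integer is 755 - 1 = 754

DCCLIV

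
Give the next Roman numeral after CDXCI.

CDXCI = 491, so the next integer is 491 + 1 = 492

CDXCII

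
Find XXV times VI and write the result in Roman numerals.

XXV = 25
VI = 6
25 × 6 = 150

CL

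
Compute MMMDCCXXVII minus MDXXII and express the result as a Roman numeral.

MMMDCCXXVII = 3727
MDXXII = 1522
3727 - 1522 = 2205

MMCCV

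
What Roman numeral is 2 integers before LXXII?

LXXII = 72
72 - 2 = 70

LXX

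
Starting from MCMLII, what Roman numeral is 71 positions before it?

MCMLII = 1952
1952 - 71 = 1881

MDCCCLXXXI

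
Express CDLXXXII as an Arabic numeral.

CDLXXXII: CD=400, L=50, X=10, X=10, X=10, I=1, I=1
400 + 50 + 10 + 10 + 10 + 1 + 1 = 482

482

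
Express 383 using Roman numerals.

Convert 383 to Roman numerals:
  383 contains 3×100 (CCC)
  83 contains 1×50 (L)
  33 contains 3×10 (XXX)
  3 contains 3×1 (III)

CCCLXXXIII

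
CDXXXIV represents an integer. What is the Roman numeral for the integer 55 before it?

CDXXXIV = 434
434 - 55 = 379

CCCLXXIX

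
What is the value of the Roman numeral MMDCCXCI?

MMDCCXCI: M=1000, M=1000, D=500, C=100, C=100, XC=90, I=1
1000 + 1000 + 500 + 100 + 100 + 90 + 1 = 2791

2791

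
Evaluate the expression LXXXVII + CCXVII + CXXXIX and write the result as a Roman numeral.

LXXXVII = 87, CCXVII = 217, CXXXIX = 139
87 + 217 = 304
304 + 139 = 443

CDXLIII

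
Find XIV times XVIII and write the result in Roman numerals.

XIV = 14
XVIII = 18
14 × 18 = 252

CCLII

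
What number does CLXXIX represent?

CLXXIX: C=100, L=50, X=10, X=10, IX=9
100 + 50 + 10 + 10 + 9 = 179

179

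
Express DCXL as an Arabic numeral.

DCXL: D=500, C=100, XL=40
500 + 100 + 40 = 640

640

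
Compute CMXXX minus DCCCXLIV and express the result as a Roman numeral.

CMXXX = 930
DCCCXLIV = 844
930 - 844 = 86

LXXXVI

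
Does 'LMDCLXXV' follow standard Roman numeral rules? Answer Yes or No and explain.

'LMDCLXXV': L should not appear more than once

No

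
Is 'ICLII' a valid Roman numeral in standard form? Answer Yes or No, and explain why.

'ICLII': Invalid subtractive combination: IC

No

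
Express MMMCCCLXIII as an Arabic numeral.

MMMCCCLXIII: M=1000, M=1000, M=1000, C=100, C=100, C=100, L=50, X=10, I=1, I=1, I=1
1000 + 1000 + 1000 + 100 + 100 + 100 + 50 + 10 + 1 + 1 + 1 = 3363

3363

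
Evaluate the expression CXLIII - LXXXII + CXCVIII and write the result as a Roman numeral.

CXLIII = 143, LXXXII = 82, CXCVIII = 198
143 - 82 = 61
61 + 198 = 259

CCLIX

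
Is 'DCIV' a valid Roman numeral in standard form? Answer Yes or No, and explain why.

'DCIV': Check the rules: uses only the symbols I, V, X, L, C, D, M; no symbol is repeated more than three times in a row; V, L and D each appear at most once; the only place a smaller symbol precedes a larger one is the allowed subtractive pair IV, the symbol right after such a pair (if any) is smaller than the pair's first symbol, and otherwise the values never increase from left to right. Value: D (500) + C (100) + IV (4) = 604. So it is a valid standard Roman numeral.

Yes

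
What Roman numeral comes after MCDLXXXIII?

MCDLXXXIII = 1483, so the next integer is 1483 + 1 = 1484

MCDLXXXIV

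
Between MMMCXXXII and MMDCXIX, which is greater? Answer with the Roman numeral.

MMMCXXXII = 3132
MMDCXIX = 2619
3132 is larger

MMMCXXXII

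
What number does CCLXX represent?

CCLXX: C=100, C=100, L=50, X=10, X=10
100 + 100 + 50 + 10 + 10 = 270

270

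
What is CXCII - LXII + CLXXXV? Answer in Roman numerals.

CXCII = 192, LXII = 62, CLXXXV = 185
192 - 62 = 130
130 + 185 = 315

CCCXV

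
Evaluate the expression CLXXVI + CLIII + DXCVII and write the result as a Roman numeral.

CLXXVI = 176, CLIII = 153, DXCVII = 597
176 + 153 = 329
329 + 597 = 926

CMXXVI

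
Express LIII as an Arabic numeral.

LIII: L=50, I=1, I=1, I=1
50 + 1 + 1 + 1 = 53

53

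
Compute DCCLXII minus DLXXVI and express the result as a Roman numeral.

DCCLXII = 762
DLXXVI = 576
762 - 576 = 186

CLXXXVI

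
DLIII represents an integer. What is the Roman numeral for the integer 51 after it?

DLIII = 553
553 + 51 = 604

DCIV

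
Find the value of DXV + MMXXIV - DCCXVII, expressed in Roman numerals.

DXV = 515, MMXXIV = 2024, DCCXVII = 717
515 + 2024 = 2539
2539 - 717 = 1822

MDCCCXXII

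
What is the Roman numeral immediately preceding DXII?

DXII = 512, so the previous integer is 512 - 1 = 511

DXI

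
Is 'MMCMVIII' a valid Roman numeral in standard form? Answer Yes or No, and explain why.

'MMCMVIII': Check the rules: uses only the symbols I, V, X, L, C, D, M; no symbol is repeated more than three times in a row; V, L and D each appear at most once; the only place a smaller symbol precedes a larger one is the allowed subtractive pair CM, the symbol right after such a pair (if any) is smaller than the pair's first symbol, and otherwise the values never increase from left to right. Value: M (1000) + M (1000) + CM (900) + V (5) + I (1) + I (1) + I (1) = 2908. So it is a valid standard Roman numeral.

Yes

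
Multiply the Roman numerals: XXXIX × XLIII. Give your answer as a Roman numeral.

XXXIX = 39
XLIII = 43
39 × 43 = 1677

MDCLXXVII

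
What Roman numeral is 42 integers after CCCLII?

CCCLII = 352
352 + 42 = 394

CCCXCIV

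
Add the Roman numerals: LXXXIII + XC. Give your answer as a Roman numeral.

LXXXIII = 83
XC = 90
83 + 90 = 173

CLXXIII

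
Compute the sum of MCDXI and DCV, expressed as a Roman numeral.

MCDXI = 1411
DCV = 605
1411 + 605 = 2016

MMXVI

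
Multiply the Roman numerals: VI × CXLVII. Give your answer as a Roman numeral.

VI = 6
CXLVII = 147
6 × 147 = 882

DCCCLXXXII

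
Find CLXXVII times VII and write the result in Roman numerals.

CLXXVII = 177
VII = 7
177 × 7 = 1239

MCCXXXIX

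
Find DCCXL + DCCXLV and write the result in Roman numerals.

DCCXL = 740
DCCXLV = 745
740 + 745 = 1485

MCDLXXXV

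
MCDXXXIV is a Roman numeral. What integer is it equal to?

MCDXXXIV: M=1000, CD=400, X=10, X=10, X=10, IV=4
1000 + 400 + 10 + 10 + 10 + 4 = 1434

1434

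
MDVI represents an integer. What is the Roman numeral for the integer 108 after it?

MDVI = 1506
1506 + 108 = 1614

MDCXIV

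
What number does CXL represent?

CXL: C=100, XL=40
100 + 40 = 140

140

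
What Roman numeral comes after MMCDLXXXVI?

MMCDLXXXVI = 2486; next is 2487

MMCDLXXXVII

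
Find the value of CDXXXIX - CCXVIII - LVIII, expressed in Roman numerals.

CDXXXIX = 439, CCXVIII = 218, LVIII = 58
439 - 218 = 221
221 - 58 = 163

CLXIII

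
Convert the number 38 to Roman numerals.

Convert 38 to Roman numerals:
  38 contains 3×10 (XXX)
  8 contains 1×5 (V)
  3 contains 3×1 (III)

XXXVIII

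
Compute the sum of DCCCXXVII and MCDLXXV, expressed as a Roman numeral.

DCCCXXVII = 827
MCDLXXV = 1475
827 + 1475 = 2302

MMCCCII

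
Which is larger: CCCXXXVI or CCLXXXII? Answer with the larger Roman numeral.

CCCXXXVI = 336
CCLXXXII = 282
336 is larger

CCCXXXVI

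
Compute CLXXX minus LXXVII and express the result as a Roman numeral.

CLXXX = 180
LXXVII = 77
180 - 77 = 103

CIII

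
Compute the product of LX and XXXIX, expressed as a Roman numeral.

LX = 60
XXXIX = 39
60 × 39 = 2340

MMCCCXL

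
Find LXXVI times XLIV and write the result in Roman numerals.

LXXVI = 76
XLIV = 44
76 × 44 = 3344

MMMCCCXLIV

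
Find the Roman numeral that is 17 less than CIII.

CIII = 103
103 - 17 = 86

LXXXVI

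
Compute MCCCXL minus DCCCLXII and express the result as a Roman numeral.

MCCCXL = 1340
DCCCLXII = 862
1340 - 862 = 478

CDLXXVIII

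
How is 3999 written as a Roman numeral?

Convert 3999 to Roman numerals:
  3999 contains 3×1000 (MMM)
  999 contains 1×900 (CM)
  99 contains 1×90 (XC)
  9 contains 1×9 (IX)

MMMCMXCIX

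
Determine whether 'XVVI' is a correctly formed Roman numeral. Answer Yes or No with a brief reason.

'XVVI': V should not appear more than once

No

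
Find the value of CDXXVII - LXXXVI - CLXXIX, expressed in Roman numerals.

CDXXVII = 427, LXXXVI = 86, CLXXIX = 179
427 - 86 = 341
341 - 179 = 162

CLXII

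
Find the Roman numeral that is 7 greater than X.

X = 10
10 + 7 = 17

XVII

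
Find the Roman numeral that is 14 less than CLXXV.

CLXXV = 175
175 - 14 = 161

CLXI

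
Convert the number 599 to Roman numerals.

Convert 599 to Roman numerals:
  599 contains 1×500 (D)
  99 contains 1×90 (XC)
  9 contains 1×9 (IX)

DXCIX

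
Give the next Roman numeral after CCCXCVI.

CCCXCVI = 396, so the next integer is 396 + 1 = 397

CCCXCVII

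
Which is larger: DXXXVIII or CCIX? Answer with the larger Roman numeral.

DXXXVIII = 538
CCIX = 209
538 is larger

DXXXVIII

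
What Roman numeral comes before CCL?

CCL = 250; previous is 249

CCXLIX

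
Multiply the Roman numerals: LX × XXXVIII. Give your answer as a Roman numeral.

LX = 60
XXXVIII = 38
60 × 38 = 2280

MMCCLXXX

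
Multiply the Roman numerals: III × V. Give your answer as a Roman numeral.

III = 3
V = 5
3 × 5 = 15

XV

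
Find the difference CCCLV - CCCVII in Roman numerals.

CCCLV = 355
CCCVII = 307
355 - 307 = 48

XLVIII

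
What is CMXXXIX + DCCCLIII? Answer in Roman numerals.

CMXXXIX = 939
DCCCLIII = 853
939 + 853 = 1792

MDCCXCII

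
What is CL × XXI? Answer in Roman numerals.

CL = 150
XXI = 21
150 × 21 = 3150

MMMCL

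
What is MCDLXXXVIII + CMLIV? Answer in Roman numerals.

MCDLXXXVIII = 1488
CMLIV = 954
1488 + 954 = 2442

MMCDXLII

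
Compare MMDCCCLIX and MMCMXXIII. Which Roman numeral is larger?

MMDCCCLIX = 2859
MMCMXXIII = 2923
2923 is larger

MMCMXXIII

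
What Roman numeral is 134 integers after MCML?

MCML = 1950
1950 + 134 = 2084

MMLXXXIV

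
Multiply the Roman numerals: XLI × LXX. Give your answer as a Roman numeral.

XLI = 41
LXX = 70
41 × 70 = 2870

MMDCCCLXX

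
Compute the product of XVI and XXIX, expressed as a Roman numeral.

XVI = 16
XXIX = 29
16 × 29 = 464

CDLXIV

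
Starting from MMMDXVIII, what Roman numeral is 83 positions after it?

MMMDXVIII = 3518
3518 + 83 = 3601

MMMDCI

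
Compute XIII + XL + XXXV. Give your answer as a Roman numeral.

XIII = 13, XL = 40, XXXV = 35
13 + 40 = 53
53 + 35 = 88

LXXXVIII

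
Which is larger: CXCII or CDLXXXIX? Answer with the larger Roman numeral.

CXCII = 192
CDLXXXIX = 489
489 is larger

CDLXXXIX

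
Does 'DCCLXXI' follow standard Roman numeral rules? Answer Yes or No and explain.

'DCCLXXI': Check the rules: uses only the symbols I, V, X, L, C, D, M; no symbol is repeated more than three times in a row; V, L and D each appear at most once; no smaller symbol precedes a larger one (values never increase from left to right). Value: D (500) + C (100) + C (100) + L (50) + X (10) + X (10) + I (1) = 771. So it is a valid standard Roman numeral.

Yes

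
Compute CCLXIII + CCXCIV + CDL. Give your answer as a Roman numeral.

CCLXIII = 263, CCXCIV = 294, CDL = 450
263 + 294 = 557
557 + 450 = 1007

MVII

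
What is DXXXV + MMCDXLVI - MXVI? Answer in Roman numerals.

DXXXV = 535, MMCDXLVI = 2446, MXVI = 1016
535 + 2446 = 2981
2981 - 1016 = 1965

MCMLXV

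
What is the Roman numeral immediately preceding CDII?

CDII = 402, so the previous integer is 402 - 1 = 401

CDI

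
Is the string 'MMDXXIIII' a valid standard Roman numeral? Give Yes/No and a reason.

'MMDXXIIII': More than 3 consecutive I's

No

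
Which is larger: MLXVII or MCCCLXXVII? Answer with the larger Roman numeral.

MLXVII = 1067
MCCCLXXVII = 1377
1377 is larger

MCCCLXXVII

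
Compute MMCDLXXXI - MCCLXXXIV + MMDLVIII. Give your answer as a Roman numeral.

MMCDLXXXI = 2481, MCCLXXXIV = 1284, MMDLVIII = 2558
2481 - 1284 = 1197
1197 + 2558 = 3755

MMMDCCLV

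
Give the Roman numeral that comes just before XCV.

XCV = 95; previous is 94

XCIV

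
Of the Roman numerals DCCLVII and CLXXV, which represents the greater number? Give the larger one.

DCCLVII = 757
CLXXV = 175
757 is larger

DCCLVII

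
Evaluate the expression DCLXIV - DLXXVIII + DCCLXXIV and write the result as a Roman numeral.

DCLXIV = 664, DLXXVIII = 578, DCCLXXIV = 774
664 - 578 = 86
86 + 774 = 860

DCCCLX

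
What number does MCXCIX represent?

MCXCIX: M=1000, C=100, XC=90, IX=9
1000 + 100 + 90 + 9 = 1199

1199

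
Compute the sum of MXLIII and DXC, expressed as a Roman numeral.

MXLIII = 1043
DXC = 590
1043 + 590 = 1633

MDCXXXIII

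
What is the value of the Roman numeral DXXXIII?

DXXXIII: D=500, X=10, X=10, X=10, I=1, I=1, I=1
500 + 10 + 10 + 10 + 1 + 1 + 1 = 533

533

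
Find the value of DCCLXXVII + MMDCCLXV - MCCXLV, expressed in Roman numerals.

DCCLXXVII = 777, MMDCCLXV = 2765, MCCXLV = 1245
777 + 2765 = 3542
3542 - 1245 = 2297

MMCCXCVII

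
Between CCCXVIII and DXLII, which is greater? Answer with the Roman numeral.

CCCXVIII = 318
DXLII = 542
542 is larger

DXLII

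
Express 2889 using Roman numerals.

Convert 2889 to Roman numerals:
  2889 contains 2×1000 (MM)
  889 contains 1×500 (D)
  389 contains 3×100 (CCC)
  89 contains 1×50 (L)
  39 contains 3×10 (XXX)
  9 contains 1×9 (IX)

MMDCCCLXXXIX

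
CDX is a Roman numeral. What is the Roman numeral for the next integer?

CDX = 410, so the next integer is 410 + 1 = 411

CDXI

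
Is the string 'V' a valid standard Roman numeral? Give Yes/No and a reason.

'V': Check the rules: uses only the symbols I, V, X, L, C, D, M; no symbol is repeated more than three times in a row; V, L and D each appear at most once; no smaller symbol precedes a larger one (values never increase from left to right). Value: V = 5. So it is a valid standard Roman numeral.

Yes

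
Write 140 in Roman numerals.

Convert 140 to Roman numerals:
  140 contains 1×100 (C)
  40 contains 1×40 (XL)

CXL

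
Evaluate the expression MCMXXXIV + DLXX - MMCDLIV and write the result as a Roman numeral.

MCMXXXIV = 1934, DLXX = 570, MMCDLIV = 2454
1934 + 570 = 2504
2504 - 2454 = 50

L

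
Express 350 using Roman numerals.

Convert 350 to Roman numerals:
  350 contains 3×100 (CCC)
  50 contains 1×50 (L)

CCCL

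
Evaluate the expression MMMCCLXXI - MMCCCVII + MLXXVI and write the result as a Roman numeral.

MMMCCLXXI = 3271, MMCCCVII = 2307, MLXXVI = 1076
3271 - 2307 = 964
964 + 1076 = 2040

MMXL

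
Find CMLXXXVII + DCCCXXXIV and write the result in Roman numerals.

CMLXXXVII = 987
DCCCXXXIV = 834
987 + 834 = 1821

MDCCCXXI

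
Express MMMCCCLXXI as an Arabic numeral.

MMMCCCLXXI: M=1000, M=1000, M=1000, C=100, C=100, C=100, L=50, X=10, X=10, I=1
1000 + 1000 + 1000 + 100 + 100 + 100 + 50 + 10 + 10 + 1 = 3371

3371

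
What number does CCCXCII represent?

CCCXCII: C=100, C=100, C=100, XC=90, I=1, I=1
100 + 100 + 100 + 90 + 1 + 1 = 392

392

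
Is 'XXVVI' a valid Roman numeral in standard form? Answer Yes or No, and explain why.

'XXVVI': V should not appear more than once

No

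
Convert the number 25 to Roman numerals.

Convert 25 to Roman numerals:
  25 contains 2×10 (XX)
  5 contains 1×5 (V)

XXV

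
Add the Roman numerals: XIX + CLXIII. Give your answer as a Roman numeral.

XIX = 19
CLXIII = 163
19 + 163 = 182

CLXXXII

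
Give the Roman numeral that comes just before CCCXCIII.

CCCXCIII = 393; previous is 392

CCCXCII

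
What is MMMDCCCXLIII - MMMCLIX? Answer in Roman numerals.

MMMDCCCXLIII = 3843
MMMCLIX = 3159
3843 - 3159 = 684

DCLXXXIV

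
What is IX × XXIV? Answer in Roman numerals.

IX = 9
XXIV = 24
9 × 24 = 216

CCXVI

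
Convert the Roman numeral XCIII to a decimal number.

XCIII: XC=90, I=1, I=1, I=1
90 + 1 + 1 + 1 = 93

93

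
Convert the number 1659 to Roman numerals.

Convert 1659 to Roman numerals:
  1659 contains 1×1000 (M)
  659 contains 1×500 (D)
  159 contains 1×100 (C)
  59 contains 1×50 (L)
  9 contains 1×9 (IX)

MDCLIX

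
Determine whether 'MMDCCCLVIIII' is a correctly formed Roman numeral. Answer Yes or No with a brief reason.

'MMDCCCLVIIII': More than 3 consecutive I's

No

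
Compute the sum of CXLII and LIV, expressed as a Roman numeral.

CXLII = 142
LIV = 54
142 + 54 = 196

CXCVI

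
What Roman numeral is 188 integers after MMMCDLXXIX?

MMMCDLXXIX = 3479
3479 + 188 = 3667

MMMDCLXVII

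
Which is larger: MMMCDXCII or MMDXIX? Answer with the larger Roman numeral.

MMMCDXCII = 3492
MMDXIX = 2519
3492 is larger

MMMCDXCII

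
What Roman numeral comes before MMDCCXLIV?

MMDCCXLIV = 2744; previous is 2743

MMDCCXLIII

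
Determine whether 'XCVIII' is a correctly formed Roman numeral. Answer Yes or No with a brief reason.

'XCVIII': Check the rules: uses only the symbols I, V, X, L, C, D, M; no symbol is repeated more than three times in a row; V, L and D each appear at most once; the only place a smaller symbol precedes a larger one is the allowed subtractive pair XC, the symbol right after such a pair (if any) is smaller than the pair's first symbol, and otherwise the values never increase from left to right. Value: XC (90) + V (5) + I (1) + I (1) + I (1) = 98. So it is a valid standard Roman numeral.

Yes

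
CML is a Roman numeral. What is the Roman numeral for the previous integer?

CML = 950; previous is 949

CMXLIX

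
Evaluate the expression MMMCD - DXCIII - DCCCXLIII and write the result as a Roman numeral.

MMMCD = 3400, DXCIII = 593, DCCCXLIII = 843
3400 - 593 = 2807
2807 - 843 = 1964

MCMLXIV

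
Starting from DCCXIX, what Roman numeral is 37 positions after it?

DCCXIX = 719
719 + 37 = 756

DCCLVI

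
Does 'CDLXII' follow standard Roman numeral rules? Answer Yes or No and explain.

'CDLXII': Check the rules: uses only the symbols I, V, X, L, C, D, M; no symbol is repeated more than three times in a row; V, L and D each appear at most once; the only place a smaller symbol precedes a larger one is the allowed subtractive pair CD, the symbol right after such a pair (if any) is smaller than the pair's first symbol, and otherwise the values never increase from left to right. Value: CD (400) + L (50) + X (10) + I (1) + I (1) = 462. So it is a valid standard Roman numeral.

Yes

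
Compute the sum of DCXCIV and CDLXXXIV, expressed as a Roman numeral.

DCXCIV = 694
CDLXXXIV = 484
694 + 484 = 1178

MCLXXVIII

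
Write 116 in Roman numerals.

Convert 116 to Roman numerals:
  116 contains 1×100 (C)
  16 contains 1×10 (X)
  6 contains 1×5 (V)
  1 contains 1×1 (I)

CXVI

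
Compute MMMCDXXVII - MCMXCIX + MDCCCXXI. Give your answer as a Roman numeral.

MMMCDXXVII = 3427, MCMXCIX = 1999, MDCCCXXI = 1821
3427 - 1999 = 1428
1428 + 1821 = 3249

MMMCCXLIX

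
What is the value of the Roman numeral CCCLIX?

CCCLIX: C=100, C=100, C=100, L=50, IX=9
100 + 100 + 100 + 50 + 9 = 359

359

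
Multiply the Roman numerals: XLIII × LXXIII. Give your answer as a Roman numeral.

XLIII = 43
LXXIII = 73
43 × 73 = 3139

MMMCXXXIX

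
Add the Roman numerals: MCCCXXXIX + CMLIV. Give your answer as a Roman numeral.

MCCCXXXIX = 1339
CMLIV = 954
1339 + 954 = 2293

MMCCXCIII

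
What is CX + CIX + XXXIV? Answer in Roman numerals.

CX = 110, CIX = 109, XXXIV = 34
110 + 109 = 219
219 + 34 = 253

CCLIII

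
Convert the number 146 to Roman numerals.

Convert 146 to Roman numerals:
  146 contains 1×100 (C)
  46 contains 1×40 (XL)
  6 contains 1×5 (V)
  1 contains 1×1 (I)

CXLVI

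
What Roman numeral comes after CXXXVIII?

CXXXVIII = 138, so the next integer is 138 + 1 = 139

CXXXIX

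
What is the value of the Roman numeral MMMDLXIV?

MMMDLXIV: M=1000, M=1000, M=1000, D=500, L=50, X=10, IV=4
1000 + 1000 + 1000 + 500 + 50 + 10 + 4 = 3564

3564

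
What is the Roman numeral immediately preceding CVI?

CVI = 106; previous is 105

CV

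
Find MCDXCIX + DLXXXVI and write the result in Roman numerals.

MCDXCIX = 1499
DLXXXVI = 586
1499 + 586 = 2085

MMLXXXV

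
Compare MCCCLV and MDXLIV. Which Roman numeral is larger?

MCCCLV = 1355
MDXLIV = 1544
1544 is larger

MDXLIV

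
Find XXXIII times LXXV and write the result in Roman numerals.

XXXIII = 33
LXXV = 75
33 × 75 = 2475

MMCDLXXV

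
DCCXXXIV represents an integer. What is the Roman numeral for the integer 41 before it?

DCCXXXIV = 734
734 - 41 = 693

DCXCIII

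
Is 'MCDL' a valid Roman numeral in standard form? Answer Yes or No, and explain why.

'MCDL': Check the rules: uses only the symbols I, V, X, L, C, D, M; no symbol is repeated more than three times in a row; V, L and D each appear at most once; the only place a smaller symbol precedes a larger one is the allowed subtractive pair CD, the symbol right after such a pair (if any) is smaller than the pair's first symbol, and otherwise the values never increase from left to right. Value: M (1000) + CD (400) + L (50) = 1450. So it is a valid standard Roman numeral.

Yes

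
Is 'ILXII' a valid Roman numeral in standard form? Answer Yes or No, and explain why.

'ILXII': Invalid subtractive combination: IL

No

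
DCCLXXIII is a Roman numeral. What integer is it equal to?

DCCLXXIII: D=500, C=100, C=100, L=50, X=10, X=10, I=1, I=1, I=1
500 + 100 + 100 + 50 + 10 + 10 + 1 + 1 + 1 = 773

773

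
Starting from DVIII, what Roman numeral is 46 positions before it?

DVIII = 508
508 - 46 = 462

CDLXII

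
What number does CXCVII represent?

CXCVII: C=100, XC=90, V=5, I=1, I=1
100 + 90 + 5 + 1 + 1 = 197

197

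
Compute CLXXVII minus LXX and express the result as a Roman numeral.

CLXXVII = 177
LXX = 70
177 - 70 = 107

CVII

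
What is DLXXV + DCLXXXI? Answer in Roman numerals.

DLXXV = 575
DCLXXXI = 681
575 + 681 = 1256

MCCLVI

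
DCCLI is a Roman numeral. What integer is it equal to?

DCCLI: D=500, C=100, C=100, L=50, I=1
500 + 100 + 100 + 50 + 1 = 751

751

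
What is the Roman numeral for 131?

Convert 131 to Roman numerals:
  131 contains 1×100 (C)
  31 contains 3×10 (XXX)
  1 contains 1×1 (I)

CXXXI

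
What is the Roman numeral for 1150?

Convert 1150 to Roman numerals:
  1150 contains 1×1000 (M)
  150 contains 1×100 (C)
  50 contains 1×50 (L)

MCL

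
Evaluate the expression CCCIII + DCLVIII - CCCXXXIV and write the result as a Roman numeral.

CCCIII = 303, DCLVIII = 658, CCCXXXIV = 334
303 + 658 = 961
961 - 334 = 627

DCXXVII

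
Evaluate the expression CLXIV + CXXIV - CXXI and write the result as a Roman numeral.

CLXIV = 164, CXXIV = 124, CXXI = 121
164 + 124 = 288
288 - 121 = 167

CLXVII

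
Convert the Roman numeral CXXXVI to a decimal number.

CXXXVI: C=100, X=10, X=10, X=10, V=5, I=1
100 + 10 + 10 + 10 + 5 + 1 = 136

136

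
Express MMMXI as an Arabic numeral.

MMMXI: M=1000, M=1000, M=1000, X=10, I=1
1000 + 1000 + 1000 + 10 + 1 = 3011

3011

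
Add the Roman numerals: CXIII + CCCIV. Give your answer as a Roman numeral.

CXIII = 113
CCCIV = 304
113 + 304 = 417

CDXVII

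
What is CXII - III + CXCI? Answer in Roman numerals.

CXII = 112, III = 3, CXCI = 191
112 - 3 = 109
109 + 191 = 300

CCC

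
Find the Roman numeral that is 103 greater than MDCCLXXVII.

MDCCLXXVII = 1777
1777 + 103 = 1880

MDCCCLXXX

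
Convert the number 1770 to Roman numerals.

Convert 1770 to Roman numerals:
  1770 contains 1×1000 (M)
  770 contains 1×500 (D)
  270 contains 2×100 (CC)
  70 contains 1×50 (L)
  20 contains 2×10 (XX)

MDCCLXX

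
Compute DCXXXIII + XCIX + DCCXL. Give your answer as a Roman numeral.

DCXXXIII = 633, XCIX = 99, DCCXL = 740
633 + 99 = 732
732 + 740 = 1472

MCDLXXII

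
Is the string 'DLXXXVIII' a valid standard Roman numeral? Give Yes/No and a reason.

'DLXXXVIII': Check the rules: uses only the symbols I, V, X, L, C, D, M; no symbol is repeated more than three times in a row; V, L and D each appear at most once; no smaller symbol precedes a larger one (values never increase from left to right). Value: D (500) + L (50) + X (10) + X (10) + X (10) + V (5) + I (1) + I (1) + I (1) = 588. So it is a valid standard Roman numeral.

Yes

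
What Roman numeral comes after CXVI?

CXVI = 116, so the next integer is 116 + 1 = 117

CXVII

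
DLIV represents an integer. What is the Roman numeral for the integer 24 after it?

DLIV = 554
554 + 24 = 578

DLXXVIII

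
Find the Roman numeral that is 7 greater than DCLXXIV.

DCLXXIV = 674
674 + 7 = 681

DCLXXXI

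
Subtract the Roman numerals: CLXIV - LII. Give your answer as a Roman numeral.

CLXIV = 164
LII = 52
164 - 52 = 112

CXII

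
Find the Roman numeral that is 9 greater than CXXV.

CXXV = 125
125 + 9 = 134

CXXXIV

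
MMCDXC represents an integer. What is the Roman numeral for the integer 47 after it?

MMCDXC = 2490
2490 + 47 = 2537

MMDXXXVII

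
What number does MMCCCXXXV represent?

MMCCCXXXV: M=1000, M=1000, C=100, C=100, C=100, X=10, X=10, X=10, V=5
1000 + 1000 + 100 + 100 + 100 + 10 + 10 + 10 + 5 = 2335

2335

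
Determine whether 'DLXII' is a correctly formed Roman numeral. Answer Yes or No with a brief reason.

'DLXII': Check the rules: uses only the symbols I, V, X, L, C, D, M; no symbol is repeated more than three times in a row; V, L and D each appear at most once; no smaller symbol precedes a larger one (values never increase from left to right). Value: D (500) + L (50) + X (10) + I (1) + I (1) = 562. So it is a valid standard Roman numeral.

Yes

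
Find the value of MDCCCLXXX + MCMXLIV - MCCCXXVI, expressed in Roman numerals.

MDCCCLXXX = 1880, MCMXLIV = 1944, MCCCXXVI = 1326
1880 + 1944 = 3824
3824 - 1326 = 2498

MMCDXCVIII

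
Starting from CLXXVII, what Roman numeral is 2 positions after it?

CLXXVII = 177
177 + 2 = 179

CLXXIX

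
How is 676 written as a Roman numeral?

Convert 676 to Roman numerals:
  676 contains 1×500 (D)
  176 contains 1×100 (C)
  76 contains 1×50 (L)
  26 contains 2×10 (XX)
  6 contains 1×5 (V)
  1 contains 1×1 (I)

DCLXXVI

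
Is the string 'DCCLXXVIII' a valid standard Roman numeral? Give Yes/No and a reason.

'DCCLXXVIII': Check the rules: uses only the symbols I, V, X, L, C, D, M; no symbol is repeated more than three times in a row; V, L and D each appear at most once; no smaller symbol precedes a larger one (values never increase from left to right). Value: D (500) + C (100) + C (100) + L (50) + X (10) + X (10) + V (5) + I (1) + I (1) + I (1) = 778. So it is a valid standard Roman numeral.

Yes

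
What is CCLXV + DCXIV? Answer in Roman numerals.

CCLXV = 265
DCXIV = 614
265 + 614 = 879

DCCCLXXIX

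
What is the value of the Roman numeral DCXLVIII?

DCXLVIII: D=500, C=100, XL=40, V=5, I=1, I=1, I=1
500 + 100 + 40 + 5 + 1 + 1 + 1 = 648

648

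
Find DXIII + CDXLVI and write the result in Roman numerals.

DXIII = 513
CDXLVI = 446
513 + 446 = 959

CMLIX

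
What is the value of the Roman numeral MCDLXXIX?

MCDLXXIX: M=1000, CD=400, L=50, X=10, X=10, IX=9
1000 + 400 + 50 + 10 + 10 + 9 = 1479

1479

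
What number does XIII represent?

XIII: X=10, I=1, I=1, I=1
10 + 1 + 1 + 1 = 13

13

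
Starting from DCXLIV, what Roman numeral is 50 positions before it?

DCXLIV = 644
644 - 50 = 594

DXCIV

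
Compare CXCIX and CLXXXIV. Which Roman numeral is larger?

CXCIX = 199
CLXXXIV = 184
199 is larger

CXCIX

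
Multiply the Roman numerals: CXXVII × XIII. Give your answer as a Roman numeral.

CXXVII = 127
XIII = 13
127 × 13 = 1651

MDCLI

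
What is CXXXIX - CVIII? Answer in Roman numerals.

CXXXIX = 139
CVIII = 108
139 - 108 = 31

XXXI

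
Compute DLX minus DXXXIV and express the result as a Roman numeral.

DLX = 560
DXXXIV = 534
560 - 534 = 26

XXVI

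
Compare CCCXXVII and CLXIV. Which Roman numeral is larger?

CCCXXVII = 327
CLXIV = 164
327 is larger

CCCXXVII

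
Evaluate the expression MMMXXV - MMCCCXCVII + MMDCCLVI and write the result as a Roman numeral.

MMMXXV = 3025, MMCCCXCVII = 2397, MMDCCLVI = 2756
3025 - 2397 = 628
628 + 2756 = 3384

MMMCCCLXXXIV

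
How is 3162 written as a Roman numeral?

Convert 3162 to Roman numerals:
  3162 contains 3×1000 (MMM)
  162 contains 1×100 (C)
  62 contains 1×50 (L)
  12 contains 1×10 (X)
  2 contains 2×1 (II)

MMMCLXII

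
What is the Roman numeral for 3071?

Convert 3071 to Roman numerals:
  3071 contains 3×1000 (MMM)
  71 contains 1×50 (L)
  21 contains 2×10 (XX)
  1 contains 1×1 (I)

MMMLXXI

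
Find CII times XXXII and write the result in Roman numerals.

CII = 102
XXXII = 32
102 × 32 = 3264

MMMCCLXIV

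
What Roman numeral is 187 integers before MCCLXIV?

MCCLXIV = 1264
1264 - 187 = 1077

MLXXVII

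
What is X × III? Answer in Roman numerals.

X = 10
III = 3
10 × 3 = 30

XXX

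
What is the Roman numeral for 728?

Convert 728 to Roman numerals:
  728 contains 1×500 (D)
  228 contains 2×100 (CC)
  28 contains 2×10 (XX)
  8 contains 1×5 (V)
  3 contains 3×1 (III)

DCCXXVIII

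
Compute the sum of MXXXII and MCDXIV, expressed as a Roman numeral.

MXXXII = 1032
MCDXIV = 1414
1032 + 1414 = 2446

MMCDXLVI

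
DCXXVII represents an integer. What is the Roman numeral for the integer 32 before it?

DCXXVII = 627
627 - 32 = 595

DXCV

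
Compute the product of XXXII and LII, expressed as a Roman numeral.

XXXII = 32
LII = 52
32 × 52 = 1664

MDCLXIV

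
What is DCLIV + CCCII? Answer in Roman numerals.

DCLIV = 654
CCCII = 302
654 + 302 = 956

CMLVI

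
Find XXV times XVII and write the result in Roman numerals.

XXV = 25
XVII = 17
25 × 17 = 425

CDXXV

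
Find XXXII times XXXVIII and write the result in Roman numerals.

XXXII = 32
XXXVIII = 38
32 × 38 = 1216

MCCXVI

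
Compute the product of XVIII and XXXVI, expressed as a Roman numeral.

XVIII = 18
XXXVI = 36
18 × 36 = 648

DCXLVIII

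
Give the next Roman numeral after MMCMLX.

MMCMLX = 2960; next is 2961

MMCMLXI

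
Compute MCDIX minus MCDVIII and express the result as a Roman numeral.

MCDIX = 1409
MCDVIII = 1408
1409 - 1408 = 1

I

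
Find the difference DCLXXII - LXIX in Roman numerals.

DCLXXII = 672
LXIX = 69
672 - 69 = 603

DCIII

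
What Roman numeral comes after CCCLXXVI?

CCCLXXVI = 376; next is 377

CCCLXXVII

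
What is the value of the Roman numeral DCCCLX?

DCCCLX: D=500, C=100, C=100, C=100, L=50, X=10
500 + 100 + 100 + 100 + 50 + 10 = 860

860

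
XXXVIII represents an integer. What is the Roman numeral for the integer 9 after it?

XXXVIII = 38
38 + 9 = 47

XLVII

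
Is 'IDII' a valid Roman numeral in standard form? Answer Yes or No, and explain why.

'IDII': Invalid subtractive combination: ID

No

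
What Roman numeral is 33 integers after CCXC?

CCXC = 290
290 + 33 = 323

CCCXXIII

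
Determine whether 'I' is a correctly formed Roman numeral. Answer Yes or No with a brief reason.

'I': Check the rules: uses only the symbols I, V, X, L, C, D, M; no symbol is repeated more than three times in a row; V, L and D each appear at most once; no smaller symbol precedes a larger one (values never increase from left to right). Value: I = 1. So it is a valid standard Roman numeral.

Yes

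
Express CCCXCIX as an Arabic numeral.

CCCXCIX: C=100, C=100, C=100, XC=90, IX=9
100 + 100 + 100 + 90 + 9 = 399

399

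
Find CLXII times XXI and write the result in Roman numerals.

CLXII = 162
XXI = 21
162 × 21 = 3402

MMMCDII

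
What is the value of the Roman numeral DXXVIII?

DXXVIII: D=500, X=10, X=10, V=5, I=1, I=1, I=1
500 + 10 + 10 + 5 + 1 + 1 + 1 = 528

528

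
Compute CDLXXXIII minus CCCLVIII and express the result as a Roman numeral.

CDLXXXIII = 483
CCCLVIII = 358
483 - 358 = 125

CXXV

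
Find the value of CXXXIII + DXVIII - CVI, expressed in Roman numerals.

CXXXIII = 133, DXVIII = 518, CVI = 106
133 + 518 = 651
651 - 106 = 545

DXLV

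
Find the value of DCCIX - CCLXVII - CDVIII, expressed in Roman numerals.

DCCIX = 709, CCLXVII = 267, CDVIII = 408
709 - 267 = 442
442 - 408 = 34

XXXIV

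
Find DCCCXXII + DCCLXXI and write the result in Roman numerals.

DCCCXXII = 822
DCCLXXI = 771
822 + 771 = 1593

MDXCIII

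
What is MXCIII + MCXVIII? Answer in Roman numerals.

MXCIII = 1093
MCXVIII = 1118
1093 + 1118 = 2211

MMCCXI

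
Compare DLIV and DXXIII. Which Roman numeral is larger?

DLIV = 554
DXXIII = 523
554 is larger

DLIV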